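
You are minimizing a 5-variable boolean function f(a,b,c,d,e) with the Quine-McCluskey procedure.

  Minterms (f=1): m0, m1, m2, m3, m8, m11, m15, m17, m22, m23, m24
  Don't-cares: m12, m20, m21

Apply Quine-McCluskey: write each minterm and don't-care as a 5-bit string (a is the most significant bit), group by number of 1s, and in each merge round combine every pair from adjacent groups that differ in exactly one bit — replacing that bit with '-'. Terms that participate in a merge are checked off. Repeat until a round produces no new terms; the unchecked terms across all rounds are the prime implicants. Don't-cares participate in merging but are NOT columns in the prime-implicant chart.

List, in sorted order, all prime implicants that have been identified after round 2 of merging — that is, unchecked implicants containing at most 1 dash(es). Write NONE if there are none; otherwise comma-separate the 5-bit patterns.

-0001, -1000, 0-000, 0-011, 01-00, 01-11, 10-01

Round 0: 00000✓ 00001✓ 00010✓ 00011✓ 01000✓ 01011✓ 01100✓ 01111✓ 10001✓ 10100✓ 10101✓ 10110✓ 10111✓ 11000✓
Round 1: -0001 -1000 0-000 0-011 000-0✓ 000-1✓ 0000-✓ 0001-✓ 01-00 01-11 10-01 101-0✓ 101-1✓ 1010-✓ 1011-✓
Round 2: 000-- 101--
PIs = {-0001, -1000, 0-000, 0-011, 000--, 01-00, 01-11, 10-01, 101--}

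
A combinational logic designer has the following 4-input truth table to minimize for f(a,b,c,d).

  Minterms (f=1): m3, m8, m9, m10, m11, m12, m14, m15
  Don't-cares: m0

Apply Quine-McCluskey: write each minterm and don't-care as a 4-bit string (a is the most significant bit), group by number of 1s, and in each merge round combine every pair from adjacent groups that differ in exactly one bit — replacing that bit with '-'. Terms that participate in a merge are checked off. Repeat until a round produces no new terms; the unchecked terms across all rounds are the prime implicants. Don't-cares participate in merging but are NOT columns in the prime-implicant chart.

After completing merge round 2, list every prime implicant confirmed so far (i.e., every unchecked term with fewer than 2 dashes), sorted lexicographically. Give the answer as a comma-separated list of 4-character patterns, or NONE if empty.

-000, -011

Round 0: 0000✓ 0011✓ 1000✓ 1001✓ 1010✓ 1011✓ 1100✓ 1110✓ 1111✓
Round 1: -000 -011 1-00✓ 1-10✓ 1-11✓ 10-0✓ 10-1✓ 100-✓ 101-✓ 11-0✓ 111-✓
Round 2: 1--0 1-1- 10--
PIs = {-000, -011, 1--0, 1-1-, 10--}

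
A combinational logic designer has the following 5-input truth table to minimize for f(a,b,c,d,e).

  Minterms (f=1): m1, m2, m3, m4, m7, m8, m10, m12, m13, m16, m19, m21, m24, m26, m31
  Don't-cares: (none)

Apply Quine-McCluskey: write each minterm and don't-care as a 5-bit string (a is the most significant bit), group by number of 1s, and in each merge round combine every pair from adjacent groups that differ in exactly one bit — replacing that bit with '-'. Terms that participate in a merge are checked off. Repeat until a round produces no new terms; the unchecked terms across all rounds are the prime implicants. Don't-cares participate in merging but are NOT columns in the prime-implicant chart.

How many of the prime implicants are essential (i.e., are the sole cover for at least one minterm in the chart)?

9

size-2^0 implicants → 00001(✓)  00010(✓)  00011(✓)  00100(✓)  00111(✓)  01000(✓)  01010(✓)  01100(✓)  01101(✓)  10000(✓)  10011(✓)  10101  11000(✓)  11010(✓)  11111
size-2^1 implicants → -0011  -1000(✓)  -1010(✓)  0-010  0-100  00-11  000-1  0001-  01-00  010-0(✓)  0110-  1-000  110-0(✓)
size-2^2 implicants → -10-0
Unchecked terms (primes): -0011, -10-0, 0-010, 0-100, 00-11, 000-1, 0001-, 01-00, 0110-, 1-000, 10101, 11111
Minterm coverage:
  m1 ⊆ 000-1 [E]
  m2 ⊆ 0-010,0001-
  m3 ⊆ -0011,00-11,000-1,0001-
  m4 ⊆ 0-100 [E]
  m7 ⊆ 00-11 [E]
  m8 ⊆ -10-0,01-00
  m10 ⊆ -10-0,0-010
  m12 ⊆ 0-100,01-00,0110-
  m13 ⊆ 0110- [E]
  m16 ⊆ 1-000 [E]
  m19 ⊆ -0011 [E]
  m21 ⊆ 10101 [E]
  m24 ⊆ -10-0,1-000
  m26 ⊆ -10-0 [E]
  m31 ⊆ 11111 [E]
E = {-0011, -10-0, 0-100, 00-11, 000-1, 0110-, 1-000, 10101, 11111}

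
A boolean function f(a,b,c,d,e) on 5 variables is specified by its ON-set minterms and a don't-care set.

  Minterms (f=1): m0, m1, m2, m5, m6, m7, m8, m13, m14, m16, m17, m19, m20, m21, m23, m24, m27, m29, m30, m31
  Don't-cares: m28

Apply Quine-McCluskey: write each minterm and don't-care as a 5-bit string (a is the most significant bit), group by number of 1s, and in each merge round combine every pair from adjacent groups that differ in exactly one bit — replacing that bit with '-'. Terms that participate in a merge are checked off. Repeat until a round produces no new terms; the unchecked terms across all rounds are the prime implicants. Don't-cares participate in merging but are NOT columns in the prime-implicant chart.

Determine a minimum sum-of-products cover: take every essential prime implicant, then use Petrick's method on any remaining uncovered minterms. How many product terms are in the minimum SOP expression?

[col 0] 00000*, 00001*, 00010*, 00101*, 00110*, 00111*, 01000*, 01101*, 01110*, 10000*, 10001*, 10011*, 10100*, 10101*, 10111*, 11000*, 11011*, 11100*, 11101*, 11110*, 11111*
[col 1] -0000*, -0001*, -0101*, -0111*, -1000*, -1101*, -1110, 0-000*, 0-101*, 0-110, 00-01*, 00-10, 000-0, 0000-*, 001-1*, 0011-, 1-000*, 1-011*, 1-100*, 1-101*, 1-111*, 10-00*, 10-01*, 10-11*, 100-1*, 1000-*, 101-1*, 1010-*, 11-00*, 11-11*, 111-0*, 111-1*, 1110-*, 1111-*
[col 2] --000, --101, -0-01, -000-, -01-1, 1--00, 1--11, 1-1-1, 1-10-, 10--1, 10-0-, 111--
Prime implicants: --000, --101, -0-01, -000-, -01-1, -1110, 0-110, 00-10, 000-0, 0011-, 1--00, 1--11, 1-1-1, 1-10-, 10--1, 10-0-, 111--
PI chart (minterm → PIs covering it):
  0 | --000,-000-,000-0
  1 | -0-01,-000-
  2 | 00-10,000-0
  5 | --101,-0-01,-01-1
  6 | 0-110,00-10,0011-
  7 | -01-1,0011-
  8 | --000  (sole → essential)
  13 | --101  (sole → essential)
  14 | -1110,0-110
  16 | --000,-000-,1--00,10-0-
  17 | -0-01,-000-,10--1,10-0-
  19 | 1--11,10--1
  20 | 1--00,1-10-,10-0-
  21 | --101,-0-01,-01-1,1-1-1,1-10-,10--1,10-0-
  23 | -01-1,1--11,1-1-1,10--1
  24 | --000,1--00
  27 | 1--11  (sole → essential)
  29 | --101,1-1-1,1-10-,111--
  30 | -1110,111--
  31 | 1--11,1-1-1,111--
Essential prime implicants: --000, --101, 1--11
Petrick residual → -0-01, -01-1, -1110, 00-10, 1--00
Minimum SOP uses 8 PIs: c'd'e' + cd'e + b'd'e + b'ce + bcde' + a'b'de' + ad'e' + ade

8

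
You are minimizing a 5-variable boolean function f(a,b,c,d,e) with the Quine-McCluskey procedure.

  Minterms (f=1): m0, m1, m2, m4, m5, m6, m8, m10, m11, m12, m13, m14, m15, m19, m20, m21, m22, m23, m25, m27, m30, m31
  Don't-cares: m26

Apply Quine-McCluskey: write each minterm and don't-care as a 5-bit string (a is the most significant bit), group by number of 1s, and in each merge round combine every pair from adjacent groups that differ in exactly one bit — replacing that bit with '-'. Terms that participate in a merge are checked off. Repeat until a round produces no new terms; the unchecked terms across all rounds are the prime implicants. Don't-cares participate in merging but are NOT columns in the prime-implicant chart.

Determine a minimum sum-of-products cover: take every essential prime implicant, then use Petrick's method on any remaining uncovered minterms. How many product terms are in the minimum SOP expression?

size-2^0 implicants → 00000(✓)  00001(✓)  00010(✓)  00100(✓)  00101(✓)  00110(✓)  01000(✓)  01010(✓)  01011(✓)  01100(✓)  01101(✓)  01110(✓)  01111(✓)  10011(✓)  10100(✓)  10101(✓)  10110(✓)  10111(✓)  11001(✓)  11010(✓)  11011(✓)  11110(✓)  11111(✓)
size-2^1 implicants → -0100(✓)  -0101(✓)  -0110(✓)  -1010(✓)  -1011(✓)  -1110(✓)  -1111(✓)  0-000(✓)  0-010(✓)  0-100(✓)  0-101(✓)  0-110(✓)  00-00(✓)  00-01(✓)  00-10(✓)  000-0(✓)  0000-(✓)  001-0(✓)  0010-(✓)  01-00(✓)  01-10(✓)  01-11(✓)  010-0(✓)  0101-(✓)  011-0(✓)  011-1(✓)  0110-(✓)  0111-(✓)  1-011(✓)  1-110(✓)  1-111(✓)  10-11(✓)  101-0(✓)  101-1(✓)  1010-(✓)  1011-(✓)  11-10(✓)  11-11(✓)  110-1  1101-(✓)  1111-(✓)
size-2^2 implicants → --110  -01-0  -010-  -1-10(✓)  -1-11(✓)  -101-(✓)  -111-(✓)  0--00(✓)  0--10(✓)  0-0-0(✓)  0-1-0(✓)  0-10-  00--0(✓)  00-0-  01--0(✓)  01-1-(✓)  011--  1--11  1-11-  101--  11-1-(✓)
size-2^3 implicants → -1-1-  0---0
Unchecked terms (primes): --110, -01-0, -010-, -1-1-, 0---0, 0-10-, 00-0-, 011--, 1--11, 1-11-, 101--, 110-1
Minterm coverage:
  m0 ⊆ 0---0,00-0-
  m1 ⊆ 00-0- [E]
  m2 ⊆ 0---0 [E]
  m4 ⊆ -01-0,-010-,0---0,0-10-,00-0-
  m5 ⊆ -010-,0-10-,00-0-
  m6 ⊆ --110,-01-0,0---0
  m8 ⊆ 0---0 [E]
  m10 ⊆ -1-1-,0---0
  m11 ⊆ -1-1- [E]
  m12 ⊆ 0---0,0-10-,011--
  m13 ⊆ 0-10-,011--
  m14 ⊆ --110,-1-1-,0---0,011--
  m15 ⊆ -1-1-,011--
  m19 ⊆ 1--11 [E]
  m20 ⊆ -01-0,-010-,101--
  m21 ⊆ -010-,101--
  m22 ⊆ --110,-01-0,1-11-,101--
  m23 ⊆ 1--11,1-11-,101--
  m25 ⊆ 110-1 [E]
  m27 ⊆ -1-1-,1--11,110-1
  m30 ⊆ --110,-1-1-,1-11-
  m31 ⊆ -1-1-,1--11,1-11-
E = {-1-1-, 0---0, 00-0-, 1--11, 110-1}
Petrick residual → 0-10-, 101--
Cover = bd + a'e' + a'cd' + a'b'd' + ade + ab'c + abc'e  |cover|=7

7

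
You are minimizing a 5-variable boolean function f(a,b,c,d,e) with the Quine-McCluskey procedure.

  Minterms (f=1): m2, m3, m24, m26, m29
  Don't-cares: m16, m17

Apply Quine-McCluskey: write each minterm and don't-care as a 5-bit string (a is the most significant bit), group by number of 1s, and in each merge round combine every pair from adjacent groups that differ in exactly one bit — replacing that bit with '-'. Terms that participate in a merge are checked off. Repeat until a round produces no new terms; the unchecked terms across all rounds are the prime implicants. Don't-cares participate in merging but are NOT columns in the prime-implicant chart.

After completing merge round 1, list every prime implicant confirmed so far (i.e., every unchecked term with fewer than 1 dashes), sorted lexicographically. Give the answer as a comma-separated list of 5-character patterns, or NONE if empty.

11101

size-2^0 implicants → 00010(✓)  00011(✓)  10000(✓)  10001(✓)  11000(✓)  11010(✓)  11101
size-2^1 implicants → 0001-  1-000  1000-  110-0
Unchecked terms (primes): 0001-, 1-000, 1000-, 110-0, 11101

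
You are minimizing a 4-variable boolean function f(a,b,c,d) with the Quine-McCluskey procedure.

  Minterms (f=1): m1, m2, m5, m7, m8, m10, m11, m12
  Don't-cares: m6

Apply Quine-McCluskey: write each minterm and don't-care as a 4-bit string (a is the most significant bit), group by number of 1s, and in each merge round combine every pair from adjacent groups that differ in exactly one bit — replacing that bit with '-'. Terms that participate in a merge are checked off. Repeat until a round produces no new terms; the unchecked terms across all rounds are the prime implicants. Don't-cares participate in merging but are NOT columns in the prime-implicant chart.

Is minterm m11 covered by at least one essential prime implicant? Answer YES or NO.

size-2^0 implicants → 0001(✓)  0010(✓)  0101(✓)  0110(✓)  0111(✓)  1000(✓)  1010(✓)  1011(✓)  1100(✓)
size-2^1 implicants → -010  0-01  0-10  01-1  011-  1-00  10-0  101-
Unchecked terms (primes): -010, 0-01, 0-10, 01-1, 011-, 1-00, 10-0, 101-
Minterm coverage:
  m1 ⊆ 0-01 [E]
  m2 ⊆ -010,0-10
  m5 ⊆ 0-01,01-1
  m7 ⊆ 01-1,011-
  m8 ⊆ 1-00,10-0
  m10 ⊆ -010,10-0,101-
  m11 ⊆ 101- [E]
  m12 ⊆ 1-00 [E]
E = {0-01, 1-00, 101-}

YES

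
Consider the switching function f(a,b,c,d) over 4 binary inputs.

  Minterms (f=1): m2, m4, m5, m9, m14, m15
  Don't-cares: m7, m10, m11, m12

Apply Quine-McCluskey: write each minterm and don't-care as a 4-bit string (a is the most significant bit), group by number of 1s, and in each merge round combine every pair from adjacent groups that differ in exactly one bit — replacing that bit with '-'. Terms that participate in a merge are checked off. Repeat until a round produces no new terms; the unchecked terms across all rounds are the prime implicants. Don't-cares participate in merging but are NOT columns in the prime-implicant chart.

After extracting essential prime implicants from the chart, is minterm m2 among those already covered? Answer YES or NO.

YES

[col 0] 0010*, 0100*, 0101*, 0111*, 1001*, 1010*, 1011*, 1100*, 1110*, 1111*
[col 1] -010, -100, -111, 01-1, 010-, 1-10*, 1-11*, 10-1, 101-*, 11-0, 111-*
[col 2] 1-1-
Prime implicants: -010, -100, -111, 01-1, 010-, 1-1-, 10-1, 11-0
PI chart (minterm → PIs covering it):
  2 | -010  (sole → essential)
  4 | -100,010-
  5 | 01-1,010-
  9 | 10-1  (sole → essential)
  14 | 1-1-,11-0
  15 | -111,1-1-
Essential prime implicants: -010, 10-1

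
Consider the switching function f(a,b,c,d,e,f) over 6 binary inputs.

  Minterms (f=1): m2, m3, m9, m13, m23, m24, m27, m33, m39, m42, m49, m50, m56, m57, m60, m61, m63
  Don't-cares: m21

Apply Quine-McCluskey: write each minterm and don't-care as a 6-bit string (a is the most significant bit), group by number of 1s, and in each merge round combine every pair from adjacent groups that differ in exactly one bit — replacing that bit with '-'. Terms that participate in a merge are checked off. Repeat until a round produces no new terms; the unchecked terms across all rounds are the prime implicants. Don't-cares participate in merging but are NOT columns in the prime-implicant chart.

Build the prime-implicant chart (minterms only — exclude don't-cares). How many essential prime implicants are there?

11

size-2^0 implicants → 000010(✓)  000011(✓)  001001(✓)  001101(✓)  010101(✓)  010111(✓)  011000(✓)  011011  100001(✓)  100111  101010  110001(✓)  110010  111000(✓)  111001(✓)  111100(✓)  111101(✓)  111111(✓)
size-2^1 implicants → -11000  00001-  001-01  0101-1  1-0001  11-001  111-00(✓)  111-01(✓)  11100-(✓)  1111-1  11110-(✓)
size-2^2 implicants → 111-0-
Unchecked terms (primes): -11000, 00001-, 001-01, 0101-1, 011011, 1-0001, 100111, 101010, 11-001, 110010, 111-0-, 1111-1
Minterm coverage:
  m2 ⊆ 00001- [E]
  m3 ⊆ 00001- [E]
  m9 ⊆ 001-01 [E]
  m13 ⊆ 001-01 [E]
  m23 ⊆ 0101-1 [E]
  m24 ⊆ -11000 [E]
  m27 ⊆ 011011 [E]
  m33 ⊆ 1-0001 [E]
  m39 ⊆ 100111 [E]
  m42 ⊆ 101010 [E]
  m49 ⊆ 1-0001,11-001
  m50 ⊆ 110010 [E]
  m56 ⊆ -11000,111-0-
  m57 ⊆ 11-001,111-0-
  m60 ⊆ 111-0- [E]
  m61 ⊆ 111-0-,1111-1
  m63 ⊆ 1111-1 [E]
E = {-11000, 00001-, 001-01, 0101-1, 011011, 1-0001, 100111, 101010, 110010, 111-0-, 1111-1}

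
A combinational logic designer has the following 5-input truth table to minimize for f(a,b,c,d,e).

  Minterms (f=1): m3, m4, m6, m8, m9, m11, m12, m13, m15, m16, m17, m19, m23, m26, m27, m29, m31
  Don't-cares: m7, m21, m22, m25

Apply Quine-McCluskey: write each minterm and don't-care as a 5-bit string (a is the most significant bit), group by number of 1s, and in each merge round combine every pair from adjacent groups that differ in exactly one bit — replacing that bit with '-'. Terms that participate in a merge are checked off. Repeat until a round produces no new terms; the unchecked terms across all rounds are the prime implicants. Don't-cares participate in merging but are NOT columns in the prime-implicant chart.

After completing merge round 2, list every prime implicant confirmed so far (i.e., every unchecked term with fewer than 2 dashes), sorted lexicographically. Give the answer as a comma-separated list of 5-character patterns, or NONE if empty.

size-2^0 implicants → 00011(✓)  00100(✓)  00110(✓)  00111(✓)  01000(✓)  01001(✓)  01011(✓)  01100(✓)  01101(✓)  01111(✓)  10000(✓)  10001(✓)  10011(✓)  10101(✓)  10110(✓)  10111(✓)  11001(✓)  11010(✓)  11011(✓)  11101(✓)  11111(✓)
size-2^1 implicants → -0011(✓)  -0110(✓)  -0111(✓)  -1001(✓)  -1011(✓)  -1101(✓)  -1111(✓)  0-011(✓)  0-100  0-111(✓)  00-11(✓)  001-0  0011-(✓)  01-00(✓)  01-01(✓)  01-11(✓)  010-1(✓)  0100-(✓)  011-1(✓)  0110-(✓)  1-001(✓)  1-011(✓)  1-101(✓)  1-111(✓)  10-01(✓)  10-11(✓)  100-1(✓)  1000-  101-1(✓)  1011-(✓)  11-01(✓)  11-11(✓)  110-1(✓)  1101-  111-1(✓)
size-2^2 implicants → --011(✓)  --111(✓)  -0-11(✓)  -011-  -1-01(✓)  -1-11(✓)  -10-1(✓)  -11-1(✓)  0--11(✓)  01--1(✓)  01-0-  1--01(✓)  1--11(✓)  1-0-1(✓)  1-1-1(✓)  10--1(✓)  11--1(✓)
size-2^3 implicants → ---11  -1--1  1---1
Unchecked terms (primes): ---11, -011-, -1--1, 0-100, 001-0, 01-0-, 1---1, 1000-, 1101-

0-100, 001-0, 1000-, 1101-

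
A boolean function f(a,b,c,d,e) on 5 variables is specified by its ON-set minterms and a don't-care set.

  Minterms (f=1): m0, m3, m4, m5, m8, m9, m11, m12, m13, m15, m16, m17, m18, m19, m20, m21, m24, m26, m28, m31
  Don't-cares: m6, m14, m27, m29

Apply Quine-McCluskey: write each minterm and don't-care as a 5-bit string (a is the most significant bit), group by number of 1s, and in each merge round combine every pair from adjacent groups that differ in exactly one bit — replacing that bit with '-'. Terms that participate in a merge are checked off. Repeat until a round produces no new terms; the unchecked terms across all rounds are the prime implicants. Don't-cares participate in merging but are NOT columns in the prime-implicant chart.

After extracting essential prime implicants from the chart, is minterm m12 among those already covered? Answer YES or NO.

[col 0] 00000*, 00011*, 00100*, 00101*, 00110*, 01000*, 01001*, 01011*, 01100*, 01101*, 01110*, 01111*, 10000*, 10001*, 10010*, 10011*, 10100*, 10101*, 11000*, 11010*, 11011*, 11100*, 11101*, 11111*
[col 1] -0000*, -0011*, -0100*, -0101*, -1000*, -1011*, -1100*, -1101*, -1111*, 0-000*, 0-011*, 0-100*, 0-101*, 0-110*, 00-00*, 001-0*, 0010-*, 01-00*, 01-01*, 01-11*, 010-1*, 0100-*, 011-0*, 011-1*, 0110-*, 0111-*, 1-000*, 1-010*, 1-011*, 1-100*, 1-101*, 10-00*, 10-01*, 100-0*, 100-1*, 1000-*, 1001-*, 1010-*, 11-00*, 11-11*, 110-0*, 1101-*, 111-1*, 1110-*
[col 2] --000*, --011, --100*, --101*, -0-00*, -010-*, -1-00*, -1-11, -11-1, -110-*, 0--00*, 0-1-0, 0-10-*, 01--1, 01-0-, 011--, 1--00*, 1-0-0, 1-01-, 1-10-*, 10-0-, 100--
[col 3] ---00, --10-
Prime implicants: ---00, --011, --10-, -1-11, -11-1, 0-1-0, 01--1, 01-0-, 011--, 1-0-0, 1-01-, 10-0-, 100--
PI chart (minterm → PIs covering it):
  0 | ---00  (sole → essential)
  3 | --011  (sole → essential)
  4 | ---00,--10-,0-1-0
  5 | --10-  (sole → essential)
  8 | ---00,01-0-
  9 | 01--1,01-0-
  11 | --011,-1-11,01--1
  12 | ---00,--10-,0-1-0,01-0-,011--
  13 | --10-,-11-1,01--1,01-0-,011--
  15 | -1-11,-11-1,01--1,011--
  16 | ---00,1-0-0,10-0-,100--
  17 | 10-0-,100--
  18 | 1-0-0,1-01-,100--
  19 | --011,1-01-,100--
  20 | ---00,--10-,10-0-
  21 | --10-,10-0-
  24 | ---00,1-0-0
  26 | 1-0-0,1-01-
  28 | ---00,--10-
  31 | -1-11,-11-1
Essential prime implicants: ---00, --011, --10-

YES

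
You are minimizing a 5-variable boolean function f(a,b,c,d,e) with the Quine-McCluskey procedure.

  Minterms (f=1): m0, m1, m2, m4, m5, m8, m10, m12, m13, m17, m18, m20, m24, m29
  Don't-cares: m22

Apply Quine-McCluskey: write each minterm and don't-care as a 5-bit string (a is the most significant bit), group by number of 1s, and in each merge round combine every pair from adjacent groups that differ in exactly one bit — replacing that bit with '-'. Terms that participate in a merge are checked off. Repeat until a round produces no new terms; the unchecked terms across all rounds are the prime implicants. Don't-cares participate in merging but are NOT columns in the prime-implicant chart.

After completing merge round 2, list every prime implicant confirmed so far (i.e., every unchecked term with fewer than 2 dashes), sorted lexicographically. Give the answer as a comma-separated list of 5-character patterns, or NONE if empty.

-0001, -0010, -0100, -1000, -1101, 10-10, 101-0

size-2^0 implicants → 00000(✓)  00001(✓)  00010(✓)  00100(✓)  00101(✓)  01000(✓)  01010(✓)  01100(✓)  01101(✓)  10001(✓)  10010(✓)  10100(✓)  10110(✓)  11000(✓)  11101(✓)
size-2^1 implicants → -0001  -0010  -0100  -1000  -1101  0-000(✓)  0-010(✓)  0-100(✓)  0-101(✓)  00-00(✓)  00-01(✓)  000-0(✓)  0000-(✓)  0010-(✓)  01-00(✓)  010-0(✓)  0110-(✓)  10-10  101-0
size-2^2 implicants → 0--00  0-0-0  0-10-  00-0-
Unchecked terms (primes): -0001, -0010, -0100, -1000, -1101, 0--00, 0-0-0, 0-10-, 00-0-, 10-10, 101-0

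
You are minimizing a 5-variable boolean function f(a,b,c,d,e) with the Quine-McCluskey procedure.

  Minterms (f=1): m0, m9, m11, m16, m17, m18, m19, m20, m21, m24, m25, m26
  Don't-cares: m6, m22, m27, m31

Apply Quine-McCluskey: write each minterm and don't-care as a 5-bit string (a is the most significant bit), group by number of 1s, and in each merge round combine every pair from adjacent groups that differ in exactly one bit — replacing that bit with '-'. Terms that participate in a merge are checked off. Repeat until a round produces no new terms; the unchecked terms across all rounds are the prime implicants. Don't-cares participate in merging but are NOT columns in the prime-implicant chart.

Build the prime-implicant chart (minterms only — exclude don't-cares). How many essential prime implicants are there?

Round 0: 00000✓ 00110✓ 01001✓ 01011✓ 10000✓ 10001✓ 10010✓ 10011✓ 10100✓ 10101✓ 10110✓ 11000✓ 11001✓ 11010✓ 11011✓ 11111✓
Round 1: -0000 -0110 -1001✓ -1011✓ 010-1✓ 1-000✓ 1-001✓ 1-010✓ 1-011✓ 10-00✓ 10-01✓ 10-10✓ 100-0✓ 100-1✓ 1000-✓ 1001-✓ 101-0✓ 1010-✓ 11-11 110-0✓ 110-1✓ 1100-✓ 1101-✓
Round 2: -10-1 1-0-0✓ 1-0-1✓ 1-00-✓ 1-01-✓ 10--0 10-0- 100--✓ 110--✓
Round 3: 1-0--
PIs = {-0000, -0110, -10-1, 1-0--, 10--0, 10-0-, 11-11}
Coverage chart:
  m0: -0000 ←essential
  m9: -10-1 ←essential
  m11: -10-1 ←essential
  m16: -0000,1-0--,10--0,10-0-
  m17: 1-0--,10-0-
  m18: 1-0--,10--0
  m19: 1-0-- ←essential
  m20: 10--0,10-0-
  m21: 10-0- ←essential
  m24: 1-0-- ←essential
  m25: -10-1,1-0--
  m26: 1-0-- ←essential
Essential: -0000, -10-1, 1-0--, 10-0-

4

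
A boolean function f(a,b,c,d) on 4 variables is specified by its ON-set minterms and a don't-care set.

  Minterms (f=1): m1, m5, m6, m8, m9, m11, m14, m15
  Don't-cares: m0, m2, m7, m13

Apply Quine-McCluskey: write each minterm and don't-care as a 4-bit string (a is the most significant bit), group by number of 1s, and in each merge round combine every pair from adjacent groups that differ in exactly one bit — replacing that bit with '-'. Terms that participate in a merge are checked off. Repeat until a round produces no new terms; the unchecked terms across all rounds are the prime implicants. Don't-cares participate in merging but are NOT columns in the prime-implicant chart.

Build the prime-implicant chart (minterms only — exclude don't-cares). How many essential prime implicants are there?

3

[col 0] 0000*, 0001*, 0010*, 0101*, 0110*, 0111*, 1000*, 1001*, 1011*, 1101*, 1110*, 1111*
[col 1] -000*, -001*, -101*, -110*, -111*, 0-01*, 0-10, 00-0, 000-*, 01-1*, 011-*, 1-01*, 1-11*, 10-1*, 100-*, 11-1*, 111-*
[col 2] --01, -00-, -1-1, -11-, 1--1
Prime implicants: --01, -00-, -1-1, -11-, 0-10, 00-0, 1--1
PI chart (minterm → PIs covering it):
  1 | --01,-00-
  5 | --01,-1-1
  6 | -11-,0-10
  8 | -00-  (sole → essential)
  9 | --01,-00-,1--1
  11 | 1--1  (sole → essential)
  14 | -11-  (sole → essential)
  15 | -1-1,-11-,1--1
Essential prime implicants: -00-, -11-, 1--1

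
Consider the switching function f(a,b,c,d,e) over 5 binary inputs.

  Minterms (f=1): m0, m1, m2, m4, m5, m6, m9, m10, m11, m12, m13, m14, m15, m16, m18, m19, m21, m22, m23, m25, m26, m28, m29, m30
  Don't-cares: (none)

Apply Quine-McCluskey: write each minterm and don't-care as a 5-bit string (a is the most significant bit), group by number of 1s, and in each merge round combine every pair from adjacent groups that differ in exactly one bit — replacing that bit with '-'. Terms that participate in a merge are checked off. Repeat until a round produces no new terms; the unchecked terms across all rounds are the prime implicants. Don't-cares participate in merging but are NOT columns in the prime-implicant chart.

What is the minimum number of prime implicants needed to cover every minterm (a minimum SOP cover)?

8

[col 0] 00000*, 00001*, 00010*, 00100*, 00101*, 00110*, 01001*, 01010*, 01011*, 01100*, 01101*, 01110*, 01111*, 10000*, 10010*, 10011*, 10101*, 10110*, 10111*, 11001*, 11010*, 11100*, 11101*, 11110*
[col 1] -0000*, -0010*, -0101*, -0110*, -1001*, -1010*, -1100*, -1101*, -1110*, 0-001*, 0-010*, 0-100*, 0-101*, 0-110*, 00-00*, 00-01*, 00-10*, 000-0*, 0000-*, 001-0*, 0010-*, 01-01*, 01-10*, 01-11*, 010-1*, 0101-*, 011-0*, 011-1*, 0110-*, 0111-*, 1-010*, 1-101*, 1-110*, 10-10*, 10-11*, 100-0*, 1001-*, 101-1, 1011-*, 11-01*, 11-10*, 111-0*, 1110-*
[col 2] --010*, --101, --110*, -0-10*, -00-0, -1-01, -1-10*, -11-0, -110-, 0--01, 0--10*, 0-1-0, 0-10-, 00--0, 00-0-, 01--1, 01-1-, 011--, 1--10*, 10-1-
[col 3] ---10
Prime implicants: ---10, --101, -00-0, -1-01, -11-0, -110-, 0--01, 0-1-0, 0-10-, 00--0, 00-0-, 01--1, 01-1-, 011--, 10-1-, 101-1
PI chart (minterm → PIs covering it):
  0 | -00-0,00--0,00-0-
  1 | 0--01,00-0-
  2 | ---10,-00-0,00--0
  4 | 0-1-0,0-10-,00--0,00-0-
  5 | --101,0--01,0-10-,00-0-
  6 | ---10,0-1-0,00--0
  9 | -1-01,0--01,01--1
  10 | ---10,01-1-
  11 | 01--1,01-1-
  12 | -11-0,-110-,0-1-0,0-10-,011--
  13 | --101,-1-01,-110-,0--01,0-10-,01--1,011--
  14 | ---10,-11-0,0-1-0,01-1-,011--
  15 | 01--1,01-1-,011--
  16 | -00-0  (sole → essential)
  18 | ---10,-00-0,10-1-
  19 | 10-1-  (sole → essential)
  21 | --101,101-1
  22 | ---10,10-1-
  23 | 10-1-,101-1
  25 | -1-01  (sole → essential)
  26 | ---10  (sole → essential)
  28 | -11-0,-110-
  29 | --101,-1-01,-110-
  30 | ---10,-11-0
Essential prime implicants: ---10, -00-0, -1-01, 10-1-
Petrick residual → --101, -11-0, 00-0-, 01--1
Minimum SOP uses 8 PIs: de' + cd'e + b'c'e' + bd'e + bce' + a'b'd' + a'be + ab'd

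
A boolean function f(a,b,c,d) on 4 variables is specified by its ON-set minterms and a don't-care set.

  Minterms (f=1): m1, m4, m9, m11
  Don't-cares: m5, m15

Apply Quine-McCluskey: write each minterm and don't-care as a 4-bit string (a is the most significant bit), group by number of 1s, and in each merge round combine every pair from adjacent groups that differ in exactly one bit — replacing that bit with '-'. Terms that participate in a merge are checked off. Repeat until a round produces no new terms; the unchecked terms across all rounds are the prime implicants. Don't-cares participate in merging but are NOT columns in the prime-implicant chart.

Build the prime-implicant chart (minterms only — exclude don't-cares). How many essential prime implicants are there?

Round 0: 0001✓ 0100✓ 0101✓ 1001✓ 1011✓ 1111✓
Round 1: -001 0-01 010- 1-11 10-1
PIs = {-001, 0-01, 010-, 1-11, 10-1}
Coverage chart:
  m1: -001,0-01
  m4: 010- ←essential
  m9: -001,10-1
  m11: 1-11,10-1
Essential: 010-

1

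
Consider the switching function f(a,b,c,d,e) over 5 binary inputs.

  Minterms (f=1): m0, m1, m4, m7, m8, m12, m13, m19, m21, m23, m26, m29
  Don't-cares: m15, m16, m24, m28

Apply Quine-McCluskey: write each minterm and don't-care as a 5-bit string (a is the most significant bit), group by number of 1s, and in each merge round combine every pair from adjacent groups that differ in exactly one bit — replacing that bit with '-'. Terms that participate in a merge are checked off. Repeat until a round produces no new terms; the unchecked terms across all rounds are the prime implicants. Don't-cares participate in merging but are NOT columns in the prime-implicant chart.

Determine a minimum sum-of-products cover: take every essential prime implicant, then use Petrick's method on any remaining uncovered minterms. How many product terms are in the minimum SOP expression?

7

size-2^0 implicants → 00000(✓)  00001(✓)  00100(✓)  00111(✓)  01000(✓)  01100(✓)  01101(✓)  01111(✓)  10000(✓)  10011(✓)  10101(✓)  10111(✓)  11000(✓)  11010(✓)  11100(✓)  11101(✓)
size-2^1 implicants → -0000(✓)  -0111  -1000(✓)  -1100(✓)  -1101(✓)  0-000(✓)  0-100(✓)  0-111  00-00(✓)  0000-  01-00(✓)  011-1  0110-(✓)  1-000(✓)  1-101  10-11  101-1  11-00(✓)  110-0  1110-(✓)
size-2^2 implicants → --000  -1-00  -110-  0--00
Unchecked terms (primes): --000, -0111, -1-00, -110-, 0--00, 0-111, 0000-, 011-1, 1-101, 10-11, 101-1, 110-0
Minterm coverage:
  m0 ⊆ --000,0--00,0000-
  m1 ⊆ 0000- [E]
  m4 ⊆ 0--00 [E]
  m7 ⊆ -0111,0-111
  m8 ⊆ --000,-1-00,0--00
  m12 ⊆ -1-00,-110-,0--00
  m13 ⊆ -110-,011-1
  m19 ⊆ 10-11 [E]
  m21 ⊆ 1-101,101-1
  m23 ⊆ -0111,10-11,101-1
  m26 ⊆ 110-0 [E]
  m29 ⊆ -110-,1-101
E = {0--00, 0000-, 10-11, 110-0}
Petrick residual → -0111, -110-, 1-101
Cover = b'cde + bcd' + a'd'e' + a'b'c'd' + acd'e + ab'de + abc'e'  |cover|=7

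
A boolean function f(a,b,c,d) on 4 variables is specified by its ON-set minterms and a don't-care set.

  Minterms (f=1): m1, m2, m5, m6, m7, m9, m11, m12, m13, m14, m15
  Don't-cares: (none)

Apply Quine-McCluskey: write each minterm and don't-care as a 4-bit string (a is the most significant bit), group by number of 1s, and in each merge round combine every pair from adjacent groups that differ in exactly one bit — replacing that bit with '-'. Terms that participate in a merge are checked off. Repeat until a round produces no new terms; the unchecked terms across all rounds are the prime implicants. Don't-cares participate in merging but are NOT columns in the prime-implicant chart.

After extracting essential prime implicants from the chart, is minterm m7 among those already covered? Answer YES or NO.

[col 0] 0001*, 0010*, 0101*, 0110*, 0111*, 1001*, 1011*, 1100*, 1101*, 1110*, 1111*
[col 1] -001*, -101*, -110*, -111*, 0-01*, 0-10, 01-1*, 011-*, 1-01*, 1-11*, 10-1*, 11-0*, 11-1*, 110-*, 111-*
[col 2] --01, -1-1, -11-, 1--1, 11--
Prime implicants: --01, -1-1, -11-, 0-10, 1--1, 11--
PI chart (minterm → PIs covering it):
  1 | --01  (sole → essential)
  2 | 0-10  (sole → essential)
  5 | --01,-1-1
  6 | -11-,0-10
  7 | -1-1,-11-
  9 | --01,1--1
  11 | 1--1  (sole → essential)
  12 | 11--  (sole → essential)
  13 | --01,-1-1,1--1,11--
  14 | -11-,11--
  15 | -1-1,-11-,1--1,11--
Essential prime implicants: --01, 0-10, 1--1, 11--

NO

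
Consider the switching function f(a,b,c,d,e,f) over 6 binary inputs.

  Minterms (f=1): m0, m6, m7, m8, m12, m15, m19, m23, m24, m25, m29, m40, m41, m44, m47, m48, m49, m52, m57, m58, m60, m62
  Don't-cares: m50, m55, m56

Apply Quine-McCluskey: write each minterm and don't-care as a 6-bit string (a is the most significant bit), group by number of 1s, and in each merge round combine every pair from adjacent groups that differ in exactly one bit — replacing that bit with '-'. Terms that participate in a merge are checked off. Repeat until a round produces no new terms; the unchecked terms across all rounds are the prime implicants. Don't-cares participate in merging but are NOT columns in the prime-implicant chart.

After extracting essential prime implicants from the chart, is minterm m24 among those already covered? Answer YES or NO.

NO

size-2^0 implicants → 000000(✓)  000110(✓)  000111(✓)  001000(✓)  001100(✓)  001111(✓)  010011(✓)  010111(✓)  011000(✓)  011001(✓)  011101(✓)  101000(✓)  101001(✓)  101100(✓)  101111(✓)  110000(✓)  110001(✓)  110010(✓)  110100(✓)  110111(✓)  111000(✓)  111001(✓)  111010(✓)  111100(✓)  111110(✓)
size-2^1 implicants → -01000(✓)  -01100(✓)  -01111  -10111  -11000(✓)  -11001(✓)  0-0111  0-1000(✓)  00-000  00-111  00011-  001-00(✓)  010-11  011-01  01100-(✓)  1-1000(✓)  1-1001(✓)  1-1100(✓)  101-00(✓)  10100-(✓)  11-000(✓)  11-001(✓)  11-010(✓)  11-100(✓)  110-00(✓)  1100-0(✓)  11000-(✓)  111-00(✓)  111-10(✓)  1110-0(✓)  11100-(✓)  1111-0(✓)
size-2^2 implicants → --1000  -01-00  -1100-  1-1-00  1-100-  11--00  11-0-0  11-00-  111--0
Unchecked terms (primes): --1000, -01-00, -01111, -10111, -1100-, 0-0111, 00-000, 00-111, 00011-, 010-11, 011-01, 1-1-00, 1-100-, 11--00, 11-0-0, 11-00-, 111--0
Minterm coverage:
  m0 ⊆ 00-000 [E]
  m6 ⊆ 00011- [E]
  m7 ⊆ 0-0111,00-111,00011-
  m8 ⊆ --1000,-01-00,00-000
  m12 ⊆ -01-00 [E]
  m15 ⊆ -01111,00-111
  m19 ⊆ 010-11 [E]
  m23 ⊆ -10111,0-0111,010-11
  m24 ⊆ --1000,-1100-
  m25 ⊆ -1100-,011-01
  m29 ⊆ 011-01 [E]
  m40 ⊆ --1000,-01-00,1-1-00,1-100-
  m41 ⊆ 1-100- [E]
  m44 ⊆ -01-00,1-1-00
  m47 ⊆ -01111 [E]
  m48 ⊆ 11--00,11-0-0,11-00-
  m49 ⊆ 11-00- [E]
  m52 ⊆ 11--00 [E]
  m57 ⊆ -1100-,1-100-,11-00-
  m58 ⊆ 11-0-0,111--0
  m60 ⊆ 1-1-00,11--00,111--0
  m62 ⊆ 111--0 [E]
E = {-01-00, -01111, 00-000, 00011-, 010-11, 011-01, 1-100-, 11--00, 11-00-, 111--0}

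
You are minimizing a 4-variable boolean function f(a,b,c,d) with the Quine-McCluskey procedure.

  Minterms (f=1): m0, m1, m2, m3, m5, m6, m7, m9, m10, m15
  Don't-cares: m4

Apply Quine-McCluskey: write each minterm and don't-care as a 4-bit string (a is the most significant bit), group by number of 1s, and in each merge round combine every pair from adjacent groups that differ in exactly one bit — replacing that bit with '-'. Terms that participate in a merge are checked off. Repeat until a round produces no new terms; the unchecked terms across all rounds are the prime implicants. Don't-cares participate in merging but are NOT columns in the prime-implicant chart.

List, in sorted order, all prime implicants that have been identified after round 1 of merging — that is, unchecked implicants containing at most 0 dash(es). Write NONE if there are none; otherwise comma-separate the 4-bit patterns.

NONE

size-2^0 implicants → 0000(✓)  0001(✓)  0010(✓)  0011(✓)  0100(✓)  0101(✓)  0110(✓)  0111(✓)  1001(✓)  1010(✓)  1111(✓)
size-2^1 implicants → -001  -010  -111  0-00(✓)  0-01(✓)  0-10(✓)  0-11(✓)  00-0(✓)  00-1(✓)  000-(✓)  001-(✓)  01-0(✓)  01-1(✓)  010-(✓)  011-(✓)
size-2^2 implicants → 0--0(✓)  0--1(✓)  0-0-(✓)  0-1-(✓)  00--(✓)  01--(✓)
size-2^3 implicants → 0---
Unchecked terms (primes): -001, -010, -111, 0---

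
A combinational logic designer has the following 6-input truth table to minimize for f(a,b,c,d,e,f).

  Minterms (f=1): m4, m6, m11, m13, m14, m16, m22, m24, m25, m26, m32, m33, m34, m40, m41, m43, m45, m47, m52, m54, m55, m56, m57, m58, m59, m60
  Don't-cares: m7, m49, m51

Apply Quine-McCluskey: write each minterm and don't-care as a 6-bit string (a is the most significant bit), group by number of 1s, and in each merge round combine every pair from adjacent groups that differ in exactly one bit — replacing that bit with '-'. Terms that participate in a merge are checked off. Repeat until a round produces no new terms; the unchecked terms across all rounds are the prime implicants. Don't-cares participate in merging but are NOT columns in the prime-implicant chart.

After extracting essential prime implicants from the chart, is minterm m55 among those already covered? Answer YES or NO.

NO

Round 0: 000100✓ 000110✓ 000111✓ 001011✓ 001101✓ 001110✓ 010000✓ 010110✓ 011000✓ 011001✓ 011010✓ 100000✓ 100001✓ 100010✓ 101000✓ 101001✓ 101011✓ 101101✓ 101111✓ 110001✓ 110011✓ 110100✓ 110110✓ 110111✓ 111000✓ 111001✓ 111010✓ 111011✓ 111100✓
Round 1: -01011 -01101 -10110 -11000✓ -11001✓ -11010✓ 0-0110 00-110 0001-0 00011- 01-000 0110-0✓ 01100-✓ 1-0001✓ 1-1000✓ 1-1001✓ 1-1011✓ 10-000✓ 10-001✓ 1000-0 10000-✓ 101-01✓ 101-11✓ 1010-1✓ 10100-✓ 1011-1✓ 11-001✓ 11-011✓ 11-100 110-11 1100-1✓ 1101-0 11011- 111-00 1110-0✓ 1110-1✓ 11100-✓ 11101-✓
Round 2: -110-0 -1100- 1--001 1-10-1 1-100- 10-00- 101--1 11-0-1 1110--
PIs = {-01011, -01101, -10110, -110-0, -1100-, 0-0110, 00-110, 0001-0, 00011-, 01-000, 1--001, 1-10-1, 1-100-, 10-00-, 1000-0, 101--1, 11-0-1, 11-100, 110-11, 1101-0, 11011-, 111-00, 1110--}
Coverage chart:
  m4: 0001-0 ←essential
  m6: 0-0110,00-110,0001-0,00011-
  m11: -01011 ←essential
  m13: -01101 ←essential
  m14: 00-110 ←essential
  m16: 01-000 ←essential
  m22: -10110,0-0110
  m24: -110-0,-1100-,01-000
  m25: -1100- ←essential
  m26: -110-0 ←essential
  m32: 10-00-,1000-0
  m33: 1--001,10-00-
  m34: 1000-0 ←essential
  m40: 1-100-,10-00-
  m41: 1--001,1-10-1,1-100-,10-00-,101--1
  m43: -01011,1-10-1,101--1
  m45: -01101,101--1
  m47: 101--1 ←essential
  m52: 11-100,1101-0
  m54: -10110,1101-0,11011-
  m55: 110-11,11011-
  m56: -110-0,-1100-,1-100-,111-00,1110--
  m57: -1100-,1--001,1-10-1,1-100-,11-0-1,1110--
  m58: -110-0,1110--
  m59: 1-10-1,11-0-1,1110--
  m60: 11-100,111-00
Essential: -01011, -01101, -110-0, -1100-, 00-110, 0001-0, 01-000, 1000-0, 101--1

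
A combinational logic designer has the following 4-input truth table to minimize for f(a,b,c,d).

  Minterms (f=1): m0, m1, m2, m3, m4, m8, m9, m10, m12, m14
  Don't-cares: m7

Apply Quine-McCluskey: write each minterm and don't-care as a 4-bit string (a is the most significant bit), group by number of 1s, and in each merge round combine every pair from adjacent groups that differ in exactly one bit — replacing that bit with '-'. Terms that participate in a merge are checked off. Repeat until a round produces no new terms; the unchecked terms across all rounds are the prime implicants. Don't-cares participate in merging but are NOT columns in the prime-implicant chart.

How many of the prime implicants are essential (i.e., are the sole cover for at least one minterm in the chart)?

Round 0: 0000✓ 0001✓ 0010✓ 0011✓ 0100✓ 0111✓ 1000✓ 1001✓ 1010✓ 1100✓ 1110✓
Round 1: -000✓ -001✓ -010✓ -100✓ 0-00✓ 0-11 00-0✓ 00-1✓ 000-✓ 001-✓ 1-00✓ 1-10✓ 10-0✓ 100-✓ 11-0✓
Round 2: --00 -0-0 -00- 00-- 1--0
PIs = {--00, -0-0, -00-, 0-11, 00--, 1--0}
Coverage chart:
  m0: --00,-0-0,-00-,00--
  m1: -00-,00--
  m2: -0-0,00--
  m3: 0-11,00--
  m4: --00 ←essential
  m8: --00,-0-0,-00-,1--0
  m9: -00- ←essential
  m10: -0-0,1--0
  m12: --00,1--0
  m14: 1--0 ←essential
Essential: --00, -00-, 1--0

3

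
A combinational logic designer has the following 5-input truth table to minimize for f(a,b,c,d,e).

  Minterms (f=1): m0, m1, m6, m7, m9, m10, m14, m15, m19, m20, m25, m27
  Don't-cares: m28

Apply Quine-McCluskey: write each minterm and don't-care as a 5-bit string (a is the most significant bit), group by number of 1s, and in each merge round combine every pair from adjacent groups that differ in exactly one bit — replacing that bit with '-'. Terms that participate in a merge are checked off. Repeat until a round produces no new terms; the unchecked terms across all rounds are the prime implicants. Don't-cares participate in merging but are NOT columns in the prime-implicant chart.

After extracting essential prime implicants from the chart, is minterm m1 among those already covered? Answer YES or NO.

YES

size-2^0 implicants → 00000(✓)  00001(✓)  00110(✓)  00111(✓)  01001(✓)  01010(✓)  01110(✓)  01111(✓)  10011(✓)  10100(✓)  11001(✓)  11011(✓)  11100(✓)
size-2^1 implicants → -1001  0-001  0-110(✓)  0-111(✓)  0000-  0011-(✓)  01-10  0111-(✓)  1-011  1-100  110-1
size-2^2 implicants → 0-11-
Unchecked terms (primes): -1001, 0-001, 0-11-, 0000-, 01-10, 1-011, 1-100, 110-1
Minterm coverage:
  m0 ⊆ 0000- [E]
  m1 ⊆ 0-001,0000-
  m6 ⊆ 0-11- [E]
  m7 ⊆ 0-11- [E]
  m9 ⊆ -1001,0-001
  m10 ⊆ 01-10 [E]
  m14 ⊆ 0-11-,01-10
  m15 ⊆ 0-11- [E]
  m19 ⊆ 1-011 [E]
  m20 ⊆ 1-100 [E]
  m25 ⊆ -1001,110-1
  m27 ⊆ 1-011,110-1
E = {0-11-, 0000-, 01-10, 1-011, 1-100}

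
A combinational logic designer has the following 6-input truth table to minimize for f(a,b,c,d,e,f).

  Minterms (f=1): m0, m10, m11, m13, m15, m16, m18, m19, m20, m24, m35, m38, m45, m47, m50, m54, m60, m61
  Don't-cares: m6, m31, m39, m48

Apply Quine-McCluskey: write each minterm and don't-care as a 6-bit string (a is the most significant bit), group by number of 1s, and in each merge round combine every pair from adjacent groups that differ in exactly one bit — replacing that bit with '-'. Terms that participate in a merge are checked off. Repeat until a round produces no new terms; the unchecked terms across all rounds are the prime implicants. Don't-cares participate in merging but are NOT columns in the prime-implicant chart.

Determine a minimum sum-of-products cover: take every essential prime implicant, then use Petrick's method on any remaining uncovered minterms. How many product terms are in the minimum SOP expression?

10

size-2^0 implicants → 000000(✓)  000110(✓)  001010(✓)  001011(✓)  001101(✓)  001111(✓)  010000(✓)  010010(✓)  010011(✓)  010100(✓)  011000(✓)  011111(✓)  100011(✓)  100110(✓)  100111(✓)  101101(✓)  101111(✓)  110000(✓)  110010(✓)  110110(✓)  111100(✓)  111101(✓)
size-2^1 implicants → -00110  -01101(✓)  -01111(✓)  -10000(✓)  -10010(✓)  0-0000  0-1111  001-11  00101-  0011-1(✓)  01-000  010-00  0100-0(✓)  01001-  1-0110  1-1101  10-111  100-11  10011-  1011-1(✓)  110-10  1100-0(✓)  11110-
size-2^2 implicants → -011-1  -100-0
Unchecked terms (primes): -00110, -011-1, -100-0, 0-0000, 0-1111, 001-11, 00101-, 01-000, 010-00, 01001-, 1-0110, 1-1101, 10-111, 100-11, 10011-, 110-10, 11110-
Minterm coverage:
  m0 ⊆ 0-0000 [E]
  m10 ⊆ 00101- [E]
  m11 ⊆ 001-11,00101-
  m13 ⊆ -011-1 [E]
  m15 ⊆ -011-1,0-1111,001-11
  m16 ⊆ -100-0,0-0000,01-000,010-00
  m18 ⊆ -100-0,01001-
  m19 ⊆ 01001- [E]
  m20 ⊆ 010-00 [E]
  m24 ⊆ 01-000 [E]
  m35 ⊆ 100-11 [E]
  m38 ⊆ -00110,1-0110,10011-
  m45 ⊆ -011-1,1-1101
  m47 ⊆ -011-1,10-111
  m50 ⊆ -100-0,110-10
  m54 ⊆ 1-0110,110-10
  m60 ⊆ 11110- [E]
  m61 ⊆ 1-1101,11110-
E = {-011-1, 0-0000, 00101-, 01-000, 010-00, 01001-, 100-11, 11110-}
Petrick residual → -00110, 110-10
Cover = b'c'def' + b'cdf + a'c'd'e'f' + a'b'cd'e + a'bd'e'f' + a'bc'e'f' + a'bc'd'e + ab'c'ef + abc'ef' + abcde'  |cover|=10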